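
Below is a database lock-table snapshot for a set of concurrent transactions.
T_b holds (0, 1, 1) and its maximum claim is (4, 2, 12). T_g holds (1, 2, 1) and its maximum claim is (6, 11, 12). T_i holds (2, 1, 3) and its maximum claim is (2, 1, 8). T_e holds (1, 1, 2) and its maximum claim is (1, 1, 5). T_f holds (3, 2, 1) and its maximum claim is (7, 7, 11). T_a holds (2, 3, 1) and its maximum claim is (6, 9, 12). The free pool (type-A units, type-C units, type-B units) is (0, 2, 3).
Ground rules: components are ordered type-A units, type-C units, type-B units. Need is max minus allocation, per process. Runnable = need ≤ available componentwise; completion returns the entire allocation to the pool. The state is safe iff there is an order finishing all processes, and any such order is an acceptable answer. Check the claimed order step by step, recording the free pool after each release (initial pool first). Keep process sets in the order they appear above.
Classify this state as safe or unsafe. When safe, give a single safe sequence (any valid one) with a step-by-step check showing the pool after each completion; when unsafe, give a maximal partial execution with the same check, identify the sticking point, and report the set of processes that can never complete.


UNSAFE — no complete ordering exists.
Key observation: T_e, T_i can finish, but then (3, 4, 8) is all there is, and the blocked group's type-A units demands exceed it.
Going as far as possible: T_e, T_i; after that, nothing fits. Walking it through:
  pool = (0, 2, 3)
  run T_e (needs (0, 0, 3), free (0, 2, 3)); after release of (1, 1, 2) the pool is (1, 3, 5)
  run T_i (needs (0, 0, 5), free (1, 3, 5)); after release of (2, 1, 3) the pool is (3, 4, 8)
  blocked: T_b wants (4, 1, 11), pool (3, 4, 8) — not enough type-A units and type-B units
  blocked: T_g wants (5, 9, 11), pool (3, 4, 8) — not enough type-A units, type-C units and type-B units
  blocked: T_f wants (4, 5, 10), pool (3, 4, 8) — not enough type-A units, type-C units and type-B units
  blocked: T_a wants (4, 6, 11), pool (3, 4, 8) — not enough type-A units, type-C units and type-B units
Permanently blocked: T_b, T_g, T_f and T_a.


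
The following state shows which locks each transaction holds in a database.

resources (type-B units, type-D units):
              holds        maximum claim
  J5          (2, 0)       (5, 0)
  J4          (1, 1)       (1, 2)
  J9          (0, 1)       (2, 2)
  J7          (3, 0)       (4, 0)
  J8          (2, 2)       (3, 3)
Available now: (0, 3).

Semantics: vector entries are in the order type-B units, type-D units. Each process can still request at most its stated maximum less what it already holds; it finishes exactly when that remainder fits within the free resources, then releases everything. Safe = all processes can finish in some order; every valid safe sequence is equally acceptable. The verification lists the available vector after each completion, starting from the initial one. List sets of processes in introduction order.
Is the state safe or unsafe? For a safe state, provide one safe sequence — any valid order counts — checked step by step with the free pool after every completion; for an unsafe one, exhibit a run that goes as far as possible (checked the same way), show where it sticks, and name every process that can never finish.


The state is SAFE; one workable sequence: J4, J7, J5, J8, J9.
Key observation: the first exact fit in this order is J7 — it needs (1, 0) with (1, 4) free, meeting a requested resource to the last unit.
Verifying each step:
  pool = (0, 3)
  run J4 (needs (0, 1), free (0, 3)); after release of (1, 1) the pool is (1, 4)
  run J7 (needs (1, 0), free (1, 4)); after release of (3, 0) the pool is (4, 4)
  run J5 (needs (3, 0), free (4, 4)); after release of (2, 0) the pool is (6, 4)
  run J8 (needs (1, 1), free (6, 4)); after release of (2, 2) the pool is (8, 6)
  run J9 (needs (2, 1), free (8, 6)); after release of (0, 1) the pool is (8, 7)


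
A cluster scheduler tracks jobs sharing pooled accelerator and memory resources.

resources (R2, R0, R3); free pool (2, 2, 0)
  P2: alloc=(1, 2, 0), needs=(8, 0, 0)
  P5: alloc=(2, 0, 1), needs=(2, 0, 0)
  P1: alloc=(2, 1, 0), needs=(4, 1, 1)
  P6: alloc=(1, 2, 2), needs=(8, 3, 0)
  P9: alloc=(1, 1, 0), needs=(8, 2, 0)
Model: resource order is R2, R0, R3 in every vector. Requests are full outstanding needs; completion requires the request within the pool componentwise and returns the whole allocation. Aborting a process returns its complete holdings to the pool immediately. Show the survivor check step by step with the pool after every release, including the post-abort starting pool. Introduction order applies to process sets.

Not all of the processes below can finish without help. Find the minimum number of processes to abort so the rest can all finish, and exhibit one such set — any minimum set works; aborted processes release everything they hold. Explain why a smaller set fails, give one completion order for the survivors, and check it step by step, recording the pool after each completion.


Abort P2 and P6.
Key observation: P9 could never have finished before the abort; with (2, 4, 2) returned by P2 and P6, it fits at step 3.
Minimality, checking each single-abort alternative: P2 alone leaves P6 blocked (short on R2); P5 alone leaves P2 blocked (short on R2); P1 alone leaves P2 blocked (short on R2); P6 alone leaves P2 blocked (short on R2); P9 alone leaves P2 blocked (short on R2).
Survivors finish in the order: P1, P5, P9. Step-by-step check (pool after the aborts first):
  pool = (4, 6, 2)
  run P1 (needs (4, 1, 1), free (4, 6, 2)); after release of (2, 1, 0) the pool is (6, 7, 2)
  run P5 (needs (2, 0, 0), free (6, 7, 2)); after release of (2, 0, 1) the pool is (8, 7, 3)
  run P9 (needs (8, 2, 0), free (8, 7, 3)); after release of (1, 1, 0) the pool is (9, 8, 3)


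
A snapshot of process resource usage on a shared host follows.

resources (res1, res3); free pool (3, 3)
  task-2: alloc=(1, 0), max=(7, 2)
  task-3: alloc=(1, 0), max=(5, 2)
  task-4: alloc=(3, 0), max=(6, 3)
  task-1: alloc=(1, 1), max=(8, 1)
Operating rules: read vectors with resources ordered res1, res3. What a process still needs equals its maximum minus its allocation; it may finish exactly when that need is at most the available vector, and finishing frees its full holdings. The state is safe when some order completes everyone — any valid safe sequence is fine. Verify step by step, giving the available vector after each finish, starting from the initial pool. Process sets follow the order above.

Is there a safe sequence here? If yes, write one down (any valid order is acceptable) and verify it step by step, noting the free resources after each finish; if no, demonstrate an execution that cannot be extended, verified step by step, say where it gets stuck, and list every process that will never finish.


The state is SAFE; one workable sequence: task-4, task-2, task-1, task-3.
Key observation: at task-4 the run first touches a limit — (3, 3) against (3, 3), exact on a resource it actually requests.
Step-by-step check:
  pool = (3, 3)
  task-4 needs (3, 3) <= (3, 3) -> finishes; pool += (3, 0) = (6, 3)
  task-2 needs (6, 2) <= (6, 3) -> finishes; pool += (1, 0) = (7, 3)
  task-1 needs (7, 0) <= (7, 3) -> finishes; pool += (1, 1) = (8, 4)
  task-3 needs (4, 2) <= (8, 4) -> finishes; pool += (1, 0) = (9, 4)


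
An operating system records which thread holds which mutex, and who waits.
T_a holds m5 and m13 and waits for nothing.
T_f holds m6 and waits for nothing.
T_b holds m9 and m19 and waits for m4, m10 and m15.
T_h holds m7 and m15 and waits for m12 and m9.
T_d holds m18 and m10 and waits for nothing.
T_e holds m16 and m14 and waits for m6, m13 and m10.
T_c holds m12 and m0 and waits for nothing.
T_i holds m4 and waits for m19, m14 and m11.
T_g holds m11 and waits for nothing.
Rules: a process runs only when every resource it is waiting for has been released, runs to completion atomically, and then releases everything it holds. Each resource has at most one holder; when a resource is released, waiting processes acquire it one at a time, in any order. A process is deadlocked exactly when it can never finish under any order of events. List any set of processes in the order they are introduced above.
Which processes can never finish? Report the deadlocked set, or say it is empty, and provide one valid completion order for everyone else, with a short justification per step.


Deadlocked: T_b, T_h and T_i.
Key observation: the cycle T_b -> T_h -> T_b can never break — each member waits on the next; T_i is caught in further circular waits.
One completion order for the rest: T_a, T_d, T_f, T_e, T_g, T_c.
Verifying each step:
  T_a: no waits; runs immediately, freeing m5 and m13
  T_d: no waits; runs immediately, freeing m18 and m10
  T_f: no waits; runs immediately, freeing m6
  T_e waits on m6, m13 and m10 — all released -> runs and releases m16 and m14
  T_g: no waits; runs immediately, freeing m11
  T_c: no waits; runs immediately, freeing m12 and m0


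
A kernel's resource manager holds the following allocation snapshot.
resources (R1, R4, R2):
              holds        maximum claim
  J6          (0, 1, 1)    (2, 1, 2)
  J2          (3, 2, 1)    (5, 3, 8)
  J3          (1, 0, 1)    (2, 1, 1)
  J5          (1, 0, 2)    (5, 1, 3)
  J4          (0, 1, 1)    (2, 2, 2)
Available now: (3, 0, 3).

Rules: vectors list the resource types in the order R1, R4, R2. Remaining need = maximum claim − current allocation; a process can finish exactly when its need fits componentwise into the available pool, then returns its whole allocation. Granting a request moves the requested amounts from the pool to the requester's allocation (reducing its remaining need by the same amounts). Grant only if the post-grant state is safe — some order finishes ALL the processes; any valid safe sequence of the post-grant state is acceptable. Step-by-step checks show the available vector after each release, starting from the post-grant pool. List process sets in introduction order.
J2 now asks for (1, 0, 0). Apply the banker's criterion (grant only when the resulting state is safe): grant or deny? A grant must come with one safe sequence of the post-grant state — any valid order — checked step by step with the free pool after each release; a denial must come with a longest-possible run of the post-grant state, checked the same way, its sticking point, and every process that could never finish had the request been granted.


DENY. Granting would leave the state unsafe.
Key observation: after J6, J4, J3 the pool peaks at (3, 2, 6), and each blocked process is short somewhere: J2 on R2; J5 on R1.
After a pretend grant, a maximal execution: J6, J4, J3 — then nothing else fits. Step-by-step check:
  pool = (2, 0, 3)
  J6 needs (2, 0, 1) <= (2, 0, 3) -> finishes; pool += (0, 1, 1) = (2, 1, 4)
  J4 needs (2, 1, 1) <= (2, 1, 4) -> finishes; pool += (0, 1, 1) = (2, 2, 5)
  J3 needs (1, 1, 0) <= (2, 2, 5) -> finishes; pool += (1, 0, 1) = (3, 2, 6)
  J2 still needs (1, 1, 7) but only (3, 2, 6) is free — short on R2
  J5 still needs (4, 1, 1) but only (3, 2, 6) is free — short on R1
Post-grant, the permanently blocked set is J2 and J5.


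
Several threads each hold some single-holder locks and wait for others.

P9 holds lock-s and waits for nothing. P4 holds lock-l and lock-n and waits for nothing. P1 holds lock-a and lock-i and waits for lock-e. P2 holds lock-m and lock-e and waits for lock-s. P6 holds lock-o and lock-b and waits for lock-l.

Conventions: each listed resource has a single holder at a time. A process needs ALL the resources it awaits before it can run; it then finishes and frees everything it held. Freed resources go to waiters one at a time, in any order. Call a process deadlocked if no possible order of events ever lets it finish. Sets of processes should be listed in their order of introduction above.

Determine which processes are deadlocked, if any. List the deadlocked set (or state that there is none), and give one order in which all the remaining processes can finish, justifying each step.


Nothing here is deadlocked.
Key observation: although several processes wait, no cycle exists — each chain bottoms out at a free runner.
One completion order for the rest: P9, P4, P2, P6, P1.
Verifying each step:
  P9: no waits; runs immediately, freeing lock-s
  P4: no waits; runs immediately, freeing lock-l and lock-n
  run P2 (all its waits — lock-s — are resolved); releases lock-m and lock-e
  run P6 (all its waits — lock-l — are resolved); releases lock-o and lock-b
  run P1 (all its waits — lock-e — are resolved); releases lock-a and lock-i


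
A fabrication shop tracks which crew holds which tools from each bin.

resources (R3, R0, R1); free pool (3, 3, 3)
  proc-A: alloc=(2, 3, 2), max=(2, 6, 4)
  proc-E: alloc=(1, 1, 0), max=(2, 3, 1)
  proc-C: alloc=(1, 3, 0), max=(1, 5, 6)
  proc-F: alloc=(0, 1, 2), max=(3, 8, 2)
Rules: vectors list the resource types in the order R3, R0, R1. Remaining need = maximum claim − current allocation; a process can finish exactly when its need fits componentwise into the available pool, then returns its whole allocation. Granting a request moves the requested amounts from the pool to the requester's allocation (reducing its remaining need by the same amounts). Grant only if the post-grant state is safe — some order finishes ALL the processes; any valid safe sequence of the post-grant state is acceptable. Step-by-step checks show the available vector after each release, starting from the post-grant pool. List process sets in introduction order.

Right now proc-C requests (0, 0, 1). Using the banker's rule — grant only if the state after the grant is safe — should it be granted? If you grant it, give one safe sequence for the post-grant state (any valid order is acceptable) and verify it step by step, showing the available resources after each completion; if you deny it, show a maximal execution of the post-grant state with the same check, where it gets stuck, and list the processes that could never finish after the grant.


GRANT — the state after the grant stays safe, e.g. via proc-A, proc-E, proc-F, proc-C.
Key observation: even at the reduced pool (3, 3, 2), proc-A fits immediately, so safety survives the grant.
Verifying the post-grant state step by step:
  pool = (3, 3, 2)
  proc-A: need (0, 3, 2) fits (3, 3, 2); releases (2, 3, 2), pool now (5, 6, 4)
  proc-E: need (1, 2, 1) fits (5, 6, 4); releases (1, 1, 0), pool now (6, 7, 4)
  proc-F: need (3, 7, 0) fits (6, 7, 4); releases (0, 1, 2), pool now (6, 8, 6)
  proc-C: need (0, 2, 5) fits (6, 8, 6); releases (1, 3, 1), pool now (7, 11, 7)


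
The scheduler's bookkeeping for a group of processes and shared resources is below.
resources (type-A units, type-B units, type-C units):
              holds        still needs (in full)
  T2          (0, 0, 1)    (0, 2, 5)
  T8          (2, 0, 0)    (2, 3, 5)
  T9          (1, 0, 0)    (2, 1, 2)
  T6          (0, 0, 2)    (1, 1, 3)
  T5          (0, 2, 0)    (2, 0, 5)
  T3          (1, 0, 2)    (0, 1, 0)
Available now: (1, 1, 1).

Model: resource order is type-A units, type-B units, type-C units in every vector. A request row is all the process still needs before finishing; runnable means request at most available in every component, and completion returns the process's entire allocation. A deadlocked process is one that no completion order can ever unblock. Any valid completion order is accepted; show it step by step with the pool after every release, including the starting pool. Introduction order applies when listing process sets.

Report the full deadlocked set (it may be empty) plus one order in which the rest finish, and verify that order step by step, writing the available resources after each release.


Nothing here is deadlocked.
Key observation: no deadlock: T3 fits now, and the freed resources carry the rest through.
A valid finishing order for the others: T3, T9, T6, T5, T8, T2. Step-by-step check:
  pool = (1, 1, 1)
  T3 needs (0, 1, 0) <= (1, 1, 1) -> finishes; pool += (1, 0, 2) = (2, 1, 3)
  T9 needs (2, 1, 2) <= (2, 1, 3) -> finishes; pool += (1, 0, 0) = (3, 1, 3)
  T6 needs (1, 1, 3) <= (3, 1, 3) -> finishes; pool += (0, 0, 2) = (3, 1, 5)
  T5 needs (2, 0, 5) <= (3, 1, 5) -> finishes; pool += (0, 2, 0) = (3, 3, 5)
  T8 needs (2, 3, 5) <= (3, 3, 5) -> finishes; pool += (2, 0, 0) = (5, 3, 5)
  T2 needs (0, 2, 5) <= (5, 3, 5) -> finishes; pool += (0, 0, 1) = (5, 3, 6)


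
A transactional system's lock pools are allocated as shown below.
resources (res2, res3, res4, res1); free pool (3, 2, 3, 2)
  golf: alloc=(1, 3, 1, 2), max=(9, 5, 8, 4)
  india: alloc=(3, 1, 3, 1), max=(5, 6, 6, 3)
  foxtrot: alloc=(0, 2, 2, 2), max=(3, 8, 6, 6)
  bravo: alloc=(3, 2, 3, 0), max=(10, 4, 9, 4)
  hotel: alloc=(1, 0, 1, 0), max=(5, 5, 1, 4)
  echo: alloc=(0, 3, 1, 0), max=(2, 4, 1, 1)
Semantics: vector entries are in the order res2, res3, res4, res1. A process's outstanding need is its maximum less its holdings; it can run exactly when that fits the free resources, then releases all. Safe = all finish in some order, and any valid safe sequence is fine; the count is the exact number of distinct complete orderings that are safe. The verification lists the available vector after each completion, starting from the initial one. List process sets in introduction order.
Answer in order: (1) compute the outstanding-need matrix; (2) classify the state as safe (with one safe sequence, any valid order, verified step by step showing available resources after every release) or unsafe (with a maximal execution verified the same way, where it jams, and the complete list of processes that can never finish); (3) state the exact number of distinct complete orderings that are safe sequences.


(1) Need matrix, components ordered res2, res3, res4, res1:
  golf: (8, 2, 7, 2)
  india: (2, 5, 3, 2)
  foxtrot: (3, 6, 4, 4)
  bravo: (7, 2, 6, 4)
  hotel: (4, 5, 0, 4)
  echo: (2, 1, 0, 1)
(2) UNSAFE — no complete ordering exists.
Key observation: after echo, india the pool peaks at (6, 6, 7, 3), and each blocked process is short somewhere: golf on res2; foxtrot on res1; bravo on res2, res1; hotel on res1.
The run echo, india cannot be extended any further. Verifying each step:
  pool = (3, 2, 3, 2)
  echo: need (2, 1, 0, 1) fits (3, 2, 3, 2); releases (0, 3, 1, 0), pool now (3, 5, 4, 2)
  india: need (2, 5, 3, 2) fits (3, 5, 4, 2); releases (3, 1, 3, 1), pool now (6, 6, 7, 3)
  golf still needs (8, 2, 7, 2) but only (6, 6, 7, 3) is free — short on res2
  foxtrot still needs (3, 6, 4, 4) but only (6, 6, 7, 3) is free — short on res1
  bravo still needs (7, 2, 6, 4) but only (6, 6, 7, 3) is free — short on res2 and res1
  hotel still needs (4, 5, 0, 4) but only (6, 6, 7, 3) is free — short on res1
Processes that can never finish: golf, foxtrot, bravo and hotel.
(3) The exact count: 0 of the possible complete orderings are safe sequences.


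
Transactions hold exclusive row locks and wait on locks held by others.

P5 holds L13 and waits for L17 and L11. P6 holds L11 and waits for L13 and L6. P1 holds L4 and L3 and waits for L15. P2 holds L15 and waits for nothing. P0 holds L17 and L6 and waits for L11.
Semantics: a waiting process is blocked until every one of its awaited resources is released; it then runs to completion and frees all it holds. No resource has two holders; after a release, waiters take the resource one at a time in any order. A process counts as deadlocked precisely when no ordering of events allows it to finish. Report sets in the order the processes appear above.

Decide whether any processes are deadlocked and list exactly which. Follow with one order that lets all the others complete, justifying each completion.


Deadlocked set: P5, P6 and P0.
Key observation: the loop P5 -> P6 -> P5 blocks itself forever; P0 is caught in further circular waits.
One completion order for the rest: P2, P1.
Step-by-step check:
  P2 waits on nothing -> runs at once and releases L15
  run P1 (all its waits — L15 — are resolved); releases L4 and L3


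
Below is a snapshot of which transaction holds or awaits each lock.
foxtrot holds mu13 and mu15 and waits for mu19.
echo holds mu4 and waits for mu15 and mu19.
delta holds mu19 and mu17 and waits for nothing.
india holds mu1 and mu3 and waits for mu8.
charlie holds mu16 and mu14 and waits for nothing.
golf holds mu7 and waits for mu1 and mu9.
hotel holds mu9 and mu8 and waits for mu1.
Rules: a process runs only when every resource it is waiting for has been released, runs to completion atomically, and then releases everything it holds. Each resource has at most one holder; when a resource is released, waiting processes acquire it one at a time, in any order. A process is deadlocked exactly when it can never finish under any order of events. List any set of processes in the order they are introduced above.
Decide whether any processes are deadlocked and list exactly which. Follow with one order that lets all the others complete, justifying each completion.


Deadlocked: india, golf and hotel.
Key observation: the cycle india -> hotel -> india can never break — each member waits on the next; golf waits into the deadlock from upstream.
One completion order for the rest: delta, charlie, foxtrot, echo.
Check, step by step:
  delta: no waits; runs immediately, freeing mu19 and mu17
  charlie: no waits; runs immediately, freeing mu16 and mu14
  foxtrot waits on mu19 — all released -> runs and releases mu13 and mu15
  echo waits on mu15 and mu19 — all released -> runs and releases mu4


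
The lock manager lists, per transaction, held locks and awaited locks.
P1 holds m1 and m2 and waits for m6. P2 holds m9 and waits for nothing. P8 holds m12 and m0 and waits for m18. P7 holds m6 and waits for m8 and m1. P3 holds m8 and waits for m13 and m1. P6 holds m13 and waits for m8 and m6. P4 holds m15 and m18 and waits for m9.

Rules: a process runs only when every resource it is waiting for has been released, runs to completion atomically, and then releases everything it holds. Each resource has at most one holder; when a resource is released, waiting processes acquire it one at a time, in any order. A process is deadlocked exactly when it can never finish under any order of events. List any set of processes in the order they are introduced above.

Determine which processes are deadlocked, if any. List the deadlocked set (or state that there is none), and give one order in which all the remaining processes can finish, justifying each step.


The deadlocked set is P1, P7, P3 and P6.
Key observation: P1 -> P7 -> P1 is a circular wait — nothing in it can go first; P3 and P6 are caught in further circular waits.
One completion order for the rest: P2, P4, P8.
Check, step by step:
  P2 waits on nothing -> runs at once and releases m9
  P4: everything it awaited (m9) is free; runs, freeing m15 and m18
  P8: everything it awaited (m18) is free; runs, freeing m12 and m0


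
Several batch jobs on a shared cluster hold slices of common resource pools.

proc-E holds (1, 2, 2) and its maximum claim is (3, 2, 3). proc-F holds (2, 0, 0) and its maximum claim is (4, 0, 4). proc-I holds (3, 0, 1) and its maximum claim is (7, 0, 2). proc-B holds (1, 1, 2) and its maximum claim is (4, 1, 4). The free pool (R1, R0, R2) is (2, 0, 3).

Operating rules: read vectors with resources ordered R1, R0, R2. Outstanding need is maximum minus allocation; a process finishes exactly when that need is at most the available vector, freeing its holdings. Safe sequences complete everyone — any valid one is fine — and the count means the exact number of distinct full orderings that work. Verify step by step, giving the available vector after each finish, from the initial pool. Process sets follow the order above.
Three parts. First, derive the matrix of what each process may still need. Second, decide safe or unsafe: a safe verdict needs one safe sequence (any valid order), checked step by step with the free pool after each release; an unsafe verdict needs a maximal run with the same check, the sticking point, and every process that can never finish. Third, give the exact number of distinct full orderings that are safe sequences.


(1) Outstanding need per process (order R1, R0, R2):
  proc-E: (2, 0, 1)
  proc-F: (2, 0, 4)
  proc-I: (4, 0, 1)
  proc-B: (3, 0, 2)
(2) SAFE. One safe sequence: proc-E, proc-B, proc-I, proc-F.
Key observation: reading the order forward, proc-E is the first process whose need (2, 0, 1) meets the free pool (2, 0, 3) exactly on a resource it requests.
Walking it through:
  pool = (2, 0, 3)
  proc-E: need (2, 0, 1) fits (2, 0, 3); releases (1, 2, 2), pool now (3, 2, 5)
  proc-B: need (3, 0, 2) fits (3, 2, 5); releases (1, 1, 2), pool now (4, 3, 7)
  proc-I: need (4, 0, 1) fits (4, 3, 7); releases (3, 0, 1), pool now (7, 3, 8)
  proc-F: need (2, 0, 4) fits (7, 3, 8); releases (2, 0, 0), pool now (9, 3, 8)
(3) Exactly 4 of the possible complete orderings are safe sequences.


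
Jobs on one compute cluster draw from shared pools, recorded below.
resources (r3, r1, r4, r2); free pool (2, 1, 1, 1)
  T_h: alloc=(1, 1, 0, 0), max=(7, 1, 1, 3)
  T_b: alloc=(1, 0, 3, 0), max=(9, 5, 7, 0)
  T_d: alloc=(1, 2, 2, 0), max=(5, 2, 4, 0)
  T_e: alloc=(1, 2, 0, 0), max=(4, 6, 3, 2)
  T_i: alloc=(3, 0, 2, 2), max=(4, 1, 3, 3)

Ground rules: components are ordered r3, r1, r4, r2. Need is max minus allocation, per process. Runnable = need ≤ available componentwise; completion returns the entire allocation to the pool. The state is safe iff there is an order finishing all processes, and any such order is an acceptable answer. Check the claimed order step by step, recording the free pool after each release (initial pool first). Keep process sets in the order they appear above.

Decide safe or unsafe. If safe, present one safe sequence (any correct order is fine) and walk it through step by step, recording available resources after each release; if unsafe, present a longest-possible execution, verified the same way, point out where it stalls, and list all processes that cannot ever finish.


The state is SAFE; one workable sequence: T_i, T_d, T_h, T_e, T_b.
Key observation: reading the order forward, T_i is the first process whose need (1, 1, 1, 1) meets the free pool (2, 1, 1, 1) exactly on a resource it requests.
Walking it through:
  pool = (2, 1, 1, 1)
  run T_i (needs (1, 1, 1, 1), free (2, 1, 1, 1)); after release of (3, 0, 2, 2) the pool is (5, 1, 3, 3)
  run T_d (needs (4, 0, 2, 0), free (5, 1, 3, 3)); after release of (1, 2, 2, 0) the pool is (6, 3, 5, 3)
  run T_h (needs (6, 0, 1, 3), free (6, 3, 5, 3)); after release of (1, 1, 0, 0) the pool is (7, 4, 5, 3)
  run T_e (needs (3, 4, 3, 2), free (7, 4, 5, 3)); after release of (1, 2, 0, 0) the pool is (8, 6, 5, 3)
  run T_b (needs (8, 5, 4, 0), free (8, 6, 5, 3)); after release of (1, 0, 3, 0) the pool is (9, 6, 8, 3)


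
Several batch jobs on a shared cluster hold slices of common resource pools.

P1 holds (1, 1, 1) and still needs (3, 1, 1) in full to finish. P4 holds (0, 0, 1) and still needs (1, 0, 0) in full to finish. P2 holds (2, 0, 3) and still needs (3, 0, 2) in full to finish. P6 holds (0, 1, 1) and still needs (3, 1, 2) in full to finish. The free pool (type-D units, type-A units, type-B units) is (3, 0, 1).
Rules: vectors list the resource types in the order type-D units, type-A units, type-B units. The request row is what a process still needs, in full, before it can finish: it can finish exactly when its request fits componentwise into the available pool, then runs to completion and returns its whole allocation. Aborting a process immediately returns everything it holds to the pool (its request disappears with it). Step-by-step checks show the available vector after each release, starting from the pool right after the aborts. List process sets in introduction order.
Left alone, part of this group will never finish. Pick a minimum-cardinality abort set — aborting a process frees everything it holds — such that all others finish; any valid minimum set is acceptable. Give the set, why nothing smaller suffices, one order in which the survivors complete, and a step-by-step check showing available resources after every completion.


Abort P1.
Key observation: the returned (1, 1, 1) from P1 is what brings P6 — unrunnable before, under any order — into play at step 2.
Minimality: the empty abort set fails — the state is deadlocked as it stands.
The survivors complete as P2, P6, P4. Step-by-step check (starting from the post-abort pool):
  pool = (4, 1, 2)
  P2: need (3, 0, 2) fits (4, 1, 2); releases (2, 0, 3), pool now (6, 1, 5)
  P6: need (3, 1, 2) fits (6, 1, 5); releases (0, 1, 1), pool now (6, 2, 6)
  P4: need (1, 0, 0) fits (6, 2, 6); releases (0, 0, 1), pool now (6, 2, 7)


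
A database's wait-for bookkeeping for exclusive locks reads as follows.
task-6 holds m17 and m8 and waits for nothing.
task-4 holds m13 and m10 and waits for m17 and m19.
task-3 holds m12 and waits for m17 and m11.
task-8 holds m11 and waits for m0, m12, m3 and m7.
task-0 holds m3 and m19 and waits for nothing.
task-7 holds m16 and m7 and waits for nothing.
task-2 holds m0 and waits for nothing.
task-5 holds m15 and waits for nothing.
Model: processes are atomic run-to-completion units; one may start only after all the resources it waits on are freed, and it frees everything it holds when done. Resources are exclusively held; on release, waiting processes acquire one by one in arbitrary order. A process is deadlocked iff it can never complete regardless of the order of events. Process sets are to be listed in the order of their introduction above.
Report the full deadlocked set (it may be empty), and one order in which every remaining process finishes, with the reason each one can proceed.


Deadlocked: task-3 and task-8.
Key observation: nobody on the ring task-3 -> task-8 -> task-3 can start until another member finishes, which never happens; no other process is dragged down with it.
One completion order for the rest: task-5, task-2, task-6, task-0, task-4, task-7.
Check, step by step:
  run task-5 (it waits on nothing); releases m15
  run task-2 (it waits on nothing); releases m0
  run task-6 (it waits on nothing); releases m17 and m8
  run task-0 (it waits on nothing); releases m3 and m19
  task-4 waits on m17 and m19 — all released -> runs and releases m13 and m10
  run task-7 (it waits on nothing); releases m16 and m7


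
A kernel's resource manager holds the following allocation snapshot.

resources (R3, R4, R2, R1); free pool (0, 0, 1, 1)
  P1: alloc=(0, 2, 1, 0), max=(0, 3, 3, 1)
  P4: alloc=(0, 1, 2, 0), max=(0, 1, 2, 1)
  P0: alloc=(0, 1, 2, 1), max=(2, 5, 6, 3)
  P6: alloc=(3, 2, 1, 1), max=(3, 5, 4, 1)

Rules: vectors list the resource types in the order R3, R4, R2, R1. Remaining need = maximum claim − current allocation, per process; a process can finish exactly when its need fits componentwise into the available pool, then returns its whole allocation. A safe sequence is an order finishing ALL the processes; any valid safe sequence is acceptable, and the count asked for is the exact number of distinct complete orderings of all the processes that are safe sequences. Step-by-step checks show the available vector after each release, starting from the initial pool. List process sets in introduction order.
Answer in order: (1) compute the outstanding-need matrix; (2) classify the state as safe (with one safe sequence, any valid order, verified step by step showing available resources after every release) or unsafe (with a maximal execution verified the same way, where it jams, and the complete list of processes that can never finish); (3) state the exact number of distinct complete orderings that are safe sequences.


(1) Need matrix, components ordered R3, R4, R2, R1:
  P1: (0, 1, 2, 1)
  P4: (0, 0, 0, 1)
  P0: (2, 4, 4, 2)
  P6: (0, 3, 3, 0)
(2) The state is SAFE; one workable sequence: P4, P1, P6, P0.
Key observation: reading the order forward, P4 is the first process whose need (0, 0, 0, 1) meets the free pool (0, 0, 1, 1) exactly on a resource it requests.
Step-by-step check:
  pool = (0, 0, 1, 1)
  P4: need (0, 0, 0, 1) fits (0, 0, 1, 1); releases (0, 1, 2, 0), pool now (0, 1, 3, 1)
  P1: need (0, 1, 2, 1) fits (0, 1, 3, 1); releases (0, 2, 1, 0), pool now (0, 3, 4, 1)
  P6: need (0, 3, 3, 0) fits (0, 3, 4, 1); releases (3, 2, 1, 1), pool now (3, 5, 5, 2)
  P0: need (2, 4, 4, 2) fits (3, 5, 5, 2); releases (0, 1, 2, 1), pool now (3, 6, 7, 3)
(3) Precisely 1 of the possible complete orderings is a safe sequence.


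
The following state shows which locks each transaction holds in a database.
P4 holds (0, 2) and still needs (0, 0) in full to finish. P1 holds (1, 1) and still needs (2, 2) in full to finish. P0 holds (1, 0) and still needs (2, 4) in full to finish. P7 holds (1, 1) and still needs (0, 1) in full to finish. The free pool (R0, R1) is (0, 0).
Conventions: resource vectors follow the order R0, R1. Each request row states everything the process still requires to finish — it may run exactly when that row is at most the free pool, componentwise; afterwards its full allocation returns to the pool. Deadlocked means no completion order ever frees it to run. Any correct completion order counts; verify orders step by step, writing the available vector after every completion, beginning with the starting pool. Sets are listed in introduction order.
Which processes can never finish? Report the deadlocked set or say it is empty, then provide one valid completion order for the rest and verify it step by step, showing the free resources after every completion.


Deadlocked set: P1 and P0.
Key observation: P4, P7 can finish, but then (1, 3) is all there is, and the blocked group's R0 demands exceed it.
One completion order for the rest: P4, P7. Verifying each step:
  pool = (0, 0)
  run P4 (needs (0, 0), free (0, 0)); after release of (0, 2) the pool is (0, 2)
  run P7 (needs (0, 1), free (0, 2)); after release of (1, 1) the pool is (1, 3)
The stuck group stays short no matter what:
  P1 cannot run: need (2, 2) vs free (1, 3) (insufficient R0)
  P0 cannot run: need (2, 4) vs free (1, 3) (insufficient R0 and R1)


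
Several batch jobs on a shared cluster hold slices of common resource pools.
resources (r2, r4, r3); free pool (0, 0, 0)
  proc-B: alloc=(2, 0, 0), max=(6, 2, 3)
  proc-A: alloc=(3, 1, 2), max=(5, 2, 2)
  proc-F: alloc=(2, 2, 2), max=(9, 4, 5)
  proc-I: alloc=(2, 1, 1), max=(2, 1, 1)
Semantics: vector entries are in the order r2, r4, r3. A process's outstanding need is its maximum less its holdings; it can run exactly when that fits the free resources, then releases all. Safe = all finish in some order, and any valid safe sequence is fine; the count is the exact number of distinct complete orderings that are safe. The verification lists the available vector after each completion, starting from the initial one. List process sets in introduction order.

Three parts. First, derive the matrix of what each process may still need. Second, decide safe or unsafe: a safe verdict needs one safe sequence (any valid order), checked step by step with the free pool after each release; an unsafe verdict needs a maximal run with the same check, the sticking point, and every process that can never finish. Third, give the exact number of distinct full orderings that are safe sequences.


(1) Outstanding need per process (order r2, r4, r3):
  proc-B: (4, 2, 3)
  proc-A: (2, 1, 0)
  proc-F: (7, 2, 3)
  proc-I: (0, 0, 0)
(2) SAFE — a valid safe sequence is proc-I, proc-A, proc-B, proc-F.
Key observation: proc-A marks the first exact bind of the order: its need (2, 1, 0) fits the free (2, 1, 1) with zero slack on a requested resource.
Step-by-step check:
  pool = (0, 0, 0)
  proc-I needs (0, 0, 0) <= (0, 0, 0) -> finishes; pool += (2, 1, 1) = (2, 1, 1)
  proc-A needs (2, 1, 0) <= (2, 1, 1) -> finishes; pool += (3, 1, 2) = (5, 2, 3)
  proc-B needs (4, 2, 3) <= (5, 2, 3) -> finishes; pool += (2, 0, 0) = (7, 2, 3)
  proc-F needs (7, 2, 3) <= (7, 2, 3) -> finishes; pool += (2, 2, 2) = (9, 4, 5)
(3) The exact count: 1 of the possible complete orderings is a safe sequence.


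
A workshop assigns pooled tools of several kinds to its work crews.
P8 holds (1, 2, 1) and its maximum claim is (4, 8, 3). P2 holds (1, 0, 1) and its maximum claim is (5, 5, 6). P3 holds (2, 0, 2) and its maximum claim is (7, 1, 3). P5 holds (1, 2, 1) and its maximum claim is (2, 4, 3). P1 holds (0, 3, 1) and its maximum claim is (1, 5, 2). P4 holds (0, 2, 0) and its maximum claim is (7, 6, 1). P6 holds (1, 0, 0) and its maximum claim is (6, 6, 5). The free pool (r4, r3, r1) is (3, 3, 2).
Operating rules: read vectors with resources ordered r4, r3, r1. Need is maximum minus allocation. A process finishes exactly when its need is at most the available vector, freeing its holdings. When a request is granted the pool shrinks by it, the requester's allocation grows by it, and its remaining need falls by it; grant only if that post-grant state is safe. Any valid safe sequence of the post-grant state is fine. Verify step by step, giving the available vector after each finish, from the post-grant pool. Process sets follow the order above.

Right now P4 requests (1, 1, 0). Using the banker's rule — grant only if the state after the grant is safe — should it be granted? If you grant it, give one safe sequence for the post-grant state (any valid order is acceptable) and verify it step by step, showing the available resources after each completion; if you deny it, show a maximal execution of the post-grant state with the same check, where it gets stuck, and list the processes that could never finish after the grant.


GRANT: granting preserves safety; a valid post-grant sequence is P1, P5, P8, P2, P3, P4, P6.
Key observation: the transfer keeps a workable pool ((2, 2, 2)); P1 starts the safe sequence.
Step-by-step check of the post-grant state:
  pool = (2, 2, 2)
  P1: need (1, 2, 1) fits (2, 2, 2); releases (0, 3, 1), pool now (2, 5, 3)
  P5: need (1, 2, 2) fits (2, 5, 3); releases (1, 2, 1), pool now (3, 7, 4)
  P8: need (3, 6, 2) fits (3, 7, 4); releases (1, 2, 1), pool now (4, 9, 5)
  P2: need (4, 5, 5) fits (4, 9, 5); releases (1, 0, 1), pool now (5, 9, 6)
  P3: need (5, 1, 1) fits (5, 9, 6); releases (2, 0, 2), pool now (7, 9, 8)
  P4: need (6, 3, 1) fits (7, 9, 8); releases (1, 3, 0), pool now (8, 12, 8)
  P6: need (5, 6, 5) fits (8, 12, 8); releases (1, 0, 0), pool now (9, 12, 8)


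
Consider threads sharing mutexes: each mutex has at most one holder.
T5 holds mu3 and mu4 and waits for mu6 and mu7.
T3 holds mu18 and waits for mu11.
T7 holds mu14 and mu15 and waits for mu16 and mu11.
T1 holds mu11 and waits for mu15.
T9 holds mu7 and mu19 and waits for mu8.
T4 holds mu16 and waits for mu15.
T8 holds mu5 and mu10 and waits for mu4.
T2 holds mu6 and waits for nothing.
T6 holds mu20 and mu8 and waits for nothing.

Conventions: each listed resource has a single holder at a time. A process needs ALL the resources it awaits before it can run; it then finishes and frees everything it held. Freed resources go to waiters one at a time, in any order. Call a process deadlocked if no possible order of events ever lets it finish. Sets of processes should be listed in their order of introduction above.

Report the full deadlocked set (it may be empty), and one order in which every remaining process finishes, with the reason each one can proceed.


Deadlocked: T3, T7, T1 and T4.
Key observation: along T1 -> T7 -> T1, each member waits on what the next one holds — a deadlock; T4 is caught in further circular waits and T3 waits into the deadlock from upstream.
A valid finishing order for the others: T6, T9, T2, T5, T8.
Check, step by step:
  T6: no waits; runs immediately, freeing mu20 and mu8
  run T9 (all its waits — mu8 — are resolved); releases mu7 and mu19
  T2: no waits; runs immediately, freeing mu6
  run T5 (all its waits — mu6 and mu7 — are resolved); releases mu3 and mu4
  run T8 (all its waits — mu4 — are resolved); releases mu5 and mu10


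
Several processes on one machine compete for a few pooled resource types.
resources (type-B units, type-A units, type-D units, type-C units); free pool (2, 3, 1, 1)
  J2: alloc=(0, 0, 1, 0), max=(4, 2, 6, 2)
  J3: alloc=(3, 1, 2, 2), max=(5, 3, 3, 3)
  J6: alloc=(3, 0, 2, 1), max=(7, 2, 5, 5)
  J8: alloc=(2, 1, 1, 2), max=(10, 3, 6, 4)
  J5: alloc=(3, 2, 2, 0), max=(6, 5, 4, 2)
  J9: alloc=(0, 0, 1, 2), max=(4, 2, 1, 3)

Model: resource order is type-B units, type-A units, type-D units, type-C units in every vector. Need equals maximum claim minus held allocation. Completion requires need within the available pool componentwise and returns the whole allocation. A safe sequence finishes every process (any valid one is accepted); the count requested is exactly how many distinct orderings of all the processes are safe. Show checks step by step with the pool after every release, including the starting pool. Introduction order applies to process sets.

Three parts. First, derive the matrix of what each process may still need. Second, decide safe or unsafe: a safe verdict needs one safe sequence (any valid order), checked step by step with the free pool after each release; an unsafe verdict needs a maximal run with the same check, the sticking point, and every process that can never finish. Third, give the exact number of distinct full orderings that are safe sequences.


(1) Outstanding need per process (order type-B units, type-A units, type-D units, type-C units):
  J2: (4, 2, 5, 2)
  J3: (2, 2, 1, 1)
  J6: (4, 2, 3, 4)
  J8: (8, 2, 5, 2)
  J5: (3, 3, 2, 2)
  J9: (4, 2, 0, 1)
(2) SAFE — a valid safe sequence is J3, J5, J9, J6, J2, J8.
Key observation: J3 marks the first exact bind of the order: its need (2, 2, 1, 1) fits the free (2, 3, 1, 1) with zero slack on a requested resource.
Walking it through:
  pool = (2, 3, 1, 1)
  J3: need (2, 2, 1, 1) fits (2, 3, 1, 1); releases (3, 1, 2, 2), pool now (5, 4, 3, 3)
  J5: need (3, 3, 2, 2) fits (5, 4, 3, 3); releases (3, 2, 2, 0), pool now (8, 6, 5, 3)
  J9: need (4, 2, 0, 1) fits (8, 6, 5, 3); releases (0, 0, 1, 2), pool now (8, 6, 6, 5)
  J6: need (4, 2, 3, 4) fits (8, 6, 6, 5); releases (3, 0, 2, 1), pool now (11, 6, 8, 6)
  J2: need (4, 2, 5, 2) fits (11, 6, 8, 6); releases (0, 0, 1, 0), pool now (11, 6, 9, 6)
  J8: need (8, 2, 5, 2) fits (11, 6, 9, 6); releases (2, 1, 1, 2), pool now (13, 7, 10, 8)
(3) The exact count: 28 of the possible complete orderings are safe sequences.
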